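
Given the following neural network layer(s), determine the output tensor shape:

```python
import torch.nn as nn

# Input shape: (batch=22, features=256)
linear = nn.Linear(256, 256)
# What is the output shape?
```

Input: (22, 256) -> Output: (22, 256)

Answer: (22, 256)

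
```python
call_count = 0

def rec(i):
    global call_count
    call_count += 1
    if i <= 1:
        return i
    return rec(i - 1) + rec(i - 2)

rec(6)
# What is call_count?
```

Calls(i) = 1 + Calls(i-1) + Calls(i-2); Calls(0)=Calls(1)=1. For i=6 this gives 25.

Answer: 25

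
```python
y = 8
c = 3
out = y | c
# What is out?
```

Trace:
`y = 8` → y = 8
`c = 3` → c = 3
`out = y | c` → out = 11
So out = 11

Answer: 11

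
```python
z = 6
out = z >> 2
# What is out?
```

Trace:
`z = 6` → z = 6
`out = z >> 2` → out = 1
So out = 1

Answer: 1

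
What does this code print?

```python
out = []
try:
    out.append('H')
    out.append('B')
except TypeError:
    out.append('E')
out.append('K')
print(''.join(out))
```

Execution trace: 'H' (try body) → 'B' (try body, no exception) → 'K' (after the try/except). Output: HBK

Answer: HBK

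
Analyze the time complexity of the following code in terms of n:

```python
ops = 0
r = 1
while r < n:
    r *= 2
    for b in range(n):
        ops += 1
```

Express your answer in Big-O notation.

Each loop level contributes: log n × n. Multiplying the contributions gives O(n log n).

Answer: O(n log n)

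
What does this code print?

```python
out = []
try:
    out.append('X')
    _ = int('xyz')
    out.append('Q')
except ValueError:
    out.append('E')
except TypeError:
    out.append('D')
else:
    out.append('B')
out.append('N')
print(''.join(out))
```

Execution trace: 'X' (try body) → 'E' (except ValueError) → 'N' (after the try/except). Output: XEN

Answer: XEN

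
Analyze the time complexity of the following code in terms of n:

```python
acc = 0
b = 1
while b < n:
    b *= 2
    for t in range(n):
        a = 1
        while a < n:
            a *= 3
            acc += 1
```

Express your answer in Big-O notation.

Each loop level contributes: log n × n × log n. Multiplying the contributions gives O(n log² n).

Answer: O(n log² n)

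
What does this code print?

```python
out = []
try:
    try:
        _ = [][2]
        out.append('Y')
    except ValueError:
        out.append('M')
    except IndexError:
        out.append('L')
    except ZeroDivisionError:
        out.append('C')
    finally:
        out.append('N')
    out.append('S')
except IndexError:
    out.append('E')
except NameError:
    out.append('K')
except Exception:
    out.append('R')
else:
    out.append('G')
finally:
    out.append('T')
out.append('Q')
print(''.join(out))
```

Execution trace: 'L' (inner except IndexError) → 'N' (inner finally) → 'S' (try body, no exception) → 'G' (else) → 'T' (finally) → 'Q' (after the try/except). Output: LNSGTQ

Answer: LNSGTQ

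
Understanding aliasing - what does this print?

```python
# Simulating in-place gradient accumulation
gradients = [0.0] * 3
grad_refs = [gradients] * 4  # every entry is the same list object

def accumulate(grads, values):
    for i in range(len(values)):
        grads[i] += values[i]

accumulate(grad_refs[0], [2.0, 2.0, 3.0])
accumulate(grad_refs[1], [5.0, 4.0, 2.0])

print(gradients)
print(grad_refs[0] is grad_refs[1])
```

Key concept: gradient accumulation aliasing.
Step by step:
`gradients = [0.0] * 3` → gradients = [0.0, 0.0, 0.0]
`grad_refs = [gradients] * 4` → grad_refs = [[0.0, 0.0, 0.0], [0.0, 0.0, 0.0], [0.0, 0.0, 0.0], [0.0, 0.0, 0.0]]
`accumulate(grad_refs[0], [2.0, 2.0, 3.0])` → gradients = [2.0, 2.0, 3.0]; grad_refs = [[2.0, 2.0, 3.0], [2.0, 2.0, 3.0], [2.0, 2.0, 3.0], [2.0, 2.0, 3.0]]
`accumulate(grad_refs[1], [5.0, 4.0, 2.0])` → gradients = [7.0, 6.0, 5.0]; grad_refs = [[7.0, 6.0, 5.0], [7.0, 6.0, 5.0], [7.0, 6.0, 5.0], [7.0, 6.0, 5.0]]
`print(gradients)` → prints [7.0, 6.0, 5.0]
`print(grad_refs[0] is grad_refs[1])` → prints True

Answer:
[7.0, 6.0, 5.0]
True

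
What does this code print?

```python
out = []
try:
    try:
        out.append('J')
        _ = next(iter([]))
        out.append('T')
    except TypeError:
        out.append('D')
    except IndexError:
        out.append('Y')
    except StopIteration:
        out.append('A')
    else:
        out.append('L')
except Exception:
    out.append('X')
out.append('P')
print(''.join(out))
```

Execution trace: 'J' (inner try body) → 'A' (inner except StopIteration) → 'P' (after the try/except). Output: JAP

Answer: JAP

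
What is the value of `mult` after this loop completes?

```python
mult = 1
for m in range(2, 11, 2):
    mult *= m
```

Product of even numbers 2 to 10
`mult` takes the values: 1 → 2 → 8 → 48 → 384 → 3840

Answer: 3840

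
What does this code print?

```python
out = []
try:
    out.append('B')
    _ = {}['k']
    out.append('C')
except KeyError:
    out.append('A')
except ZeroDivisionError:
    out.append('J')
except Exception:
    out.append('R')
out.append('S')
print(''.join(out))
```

Execution trace: 'B' (try body) → 'A' (except KeyError) → 'S' (after the try/except). Output: BAS

Answer: BAS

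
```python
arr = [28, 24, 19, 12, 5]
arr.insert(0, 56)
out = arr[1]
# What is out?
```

Trace:
`arr = [28, 24, 19, 12, 5]` → arr = [28, 24, 19, 12, 5]
`arr.insert(0, 56)` → arr = [56, 28, 24, 19, 12, 5]
`out = arr[1]` → out = 28
So out = 28

Answer: 28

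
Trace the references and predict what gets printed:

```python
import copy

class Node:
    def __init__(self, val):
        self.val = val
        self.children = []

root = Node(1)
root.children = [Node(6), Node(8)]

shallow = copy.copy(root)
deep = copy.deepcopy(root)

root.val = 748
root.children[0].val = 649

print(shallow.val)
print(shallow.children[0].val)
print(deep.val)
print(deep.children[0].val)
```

Key concept: deep copy with custom objects.
Step by step:
`root = Node(1)` → root = Node(val=1, children=[])
`root.children = [Node(6), Node(8)]` → root = Node(val=1, children=[Node(val=6, children=[]), Node(val=8, children=[])])
`shallow = copy.copy(root)` → shallow = Node(val=1, children=[Node(val=6, children=[]), Node(val=8, children=[])])
`deep = copy.deepcopy(root)` → deep = Node(val=1, children=[Node(val=6, children=[]), Node(val=8, children=[])])
`root.val = 748` → root = Node(val=748, children=[Node(val=6, children=[]), Node(val=8, children=[])])
`root.children[0].val = 649` → root = Node(val=748, children=[Node(val=649, children=[]), Node(val=8, children=[])]); shallow = Node(val=1, children=[Node(val=649, children=[]), Node(val=8, children=[])])
`print(shallow.val)` → prints 1
`print(shallow.children[0].val)` → prints 649
`print(deep.val)` → prints 1
`print(deep.children[0].val)` → prints 6

Answer:
1
649
1
6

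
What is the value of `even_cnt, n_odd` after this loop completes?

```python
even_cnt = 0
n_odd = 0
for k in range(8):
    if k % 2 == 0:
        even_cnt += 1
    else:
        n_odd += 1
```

Count evens and odds in range(8)
`even_cnt, n_odd` takes the values: (0, 0) → (1, 0) → (1, 1) → (2, 1) → (2, 2) → (3, 2) → (3, 3) → (4, 3) → (4, 4)

Answer: 4, 4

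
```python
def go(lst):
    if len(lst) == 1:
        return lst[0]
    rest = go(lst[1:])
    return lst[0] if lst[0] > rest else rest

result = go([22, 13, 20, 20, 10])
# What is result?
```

Recursive max over [22, 13, 20, 20, 10] = 22

Answer: 22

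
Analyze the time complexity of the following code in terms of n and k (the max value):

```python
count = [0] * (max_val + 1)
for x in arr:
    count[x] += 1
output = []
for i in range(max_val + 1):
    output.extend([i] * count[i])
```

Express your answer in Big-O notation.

This is Counting sort (k = max value). Time complexity: O(n + k).

Answer: O(n + k)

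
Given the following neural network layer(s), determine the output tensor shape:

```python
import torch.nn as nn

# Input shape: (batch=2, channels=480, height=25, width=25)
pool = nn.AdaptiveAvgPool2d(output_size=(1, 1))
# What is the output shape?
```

Input: (2, 480, 25, 25) -> Output: (2, 480, 1, 1)

Answer: (2, 480, 1, 1)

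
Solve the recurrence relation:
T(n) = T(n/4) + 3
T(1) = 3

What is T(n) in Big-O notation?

Each step divides n by 4 and adds 3. After log_4(n) steps we reach T(1)=3. So T(n) = 3·log_4(n) + 3 = O(log n).

Answer: O(log n)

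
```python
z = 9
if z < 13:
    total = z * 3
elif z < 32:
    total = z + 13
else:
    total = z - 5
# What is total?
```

Trace:
`z = 9` → z = 9
`if z < 13: ...` → z < 13 is True → total = 27
So total = 27

Answer: 27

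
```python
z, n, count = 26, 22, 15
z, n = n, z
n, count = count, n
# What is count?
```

Trace:
`z, n, count = 26, 22, 15` → z = 26; n = 22; count = 15
`z, n = n, z` → z = 22; n = 26
`n, count = count, n` → n = 15; count = 26
So count = 26

Answer: 26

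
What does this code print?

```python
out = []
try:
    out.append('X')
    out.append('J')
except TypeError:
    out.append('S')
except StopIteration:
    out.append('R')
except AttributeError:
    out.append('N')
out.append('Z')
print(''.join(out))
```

Execution trace: 'X' (try body) → 'J' (try body, no exception) → 'Z' (after the try/except). Output: XJZ

Answer: XJZ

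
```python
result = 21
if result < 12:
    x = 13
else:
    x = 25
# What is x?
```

Trace:
`result = 21` → result = 21
`if result < 12: ...` → result < 12 is False, take else branch → x = 25
So x = 25

Answer: 25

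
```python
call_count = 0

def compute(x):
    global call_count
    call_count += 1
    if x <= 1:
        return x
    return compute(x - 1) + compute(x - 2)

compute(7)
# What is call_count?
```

Calls(x) = 1 + Calls(x-1) + Calls(x-2); Calls(0)=Calls(1)=1. For x=7 this gives 41.

Answer: 41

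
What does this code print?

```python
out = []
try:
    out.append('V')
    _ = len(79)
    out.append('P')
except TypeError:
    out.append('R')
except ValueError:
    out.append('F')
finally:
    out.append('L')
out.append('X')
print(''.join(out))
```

Execution trace: 'V' (try body) → 'R' (except TypeError) → 'L' (finally) → 'X' (after the try/except). Output: VRLX

Answer: VRLX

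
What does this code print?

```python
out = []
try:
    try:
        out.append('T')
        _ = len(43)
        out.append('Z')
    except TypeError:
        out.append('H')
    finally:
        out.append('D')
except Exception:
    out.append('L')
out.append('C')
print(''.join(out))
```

Execution trace: 'T' (inner try body) → 'H' (inner except TypeError) → 'D' (inner finally) → 'C' (after the try/except). Output: THDC

Answer: THDC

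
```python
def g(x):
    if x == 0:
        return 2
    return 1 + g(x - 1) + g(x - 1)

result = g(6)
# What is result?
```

g(x) = 1 + 2·g(x-1), g(0)=2. Closed form: (2+1)·2^6 - 1 = 191.

Answer: 191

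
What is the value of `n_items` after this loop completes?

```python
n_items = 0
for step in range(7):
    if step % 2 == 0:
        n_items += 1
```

Count numbers divisible by 2 in range(7)
`n_items` takes the values: 0 → 1 → 2 → 3 → 4

Answer: 4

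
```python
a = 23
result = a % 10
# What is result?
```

Trace:
`a = 23` → a = 23
`result = a % 10` → result = 3
So result = 3

Answer: 3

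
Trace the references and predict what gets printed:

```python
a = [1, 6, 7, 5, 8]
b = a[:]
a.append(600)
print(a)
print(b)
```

Key concept: slice [:] creates copy.
Step by step:
`a = [1, 6, 7, 5, 8]` → a = [1, 6, 7, 5, 8]
`b = a[:]` → b = [1, 6, 7, 5, 8]
`a.append(600)` → a = [1, 6, 7, 5, 8, 600]
`print(a)` → prints [1, 6, 7, 5, 8, 600]
`print(b)` → prints [1, 6, 7, 5, 8]

Answer:
[1, 6, 7, 5, 8, 600]
[1, 6, 7, 5, 8]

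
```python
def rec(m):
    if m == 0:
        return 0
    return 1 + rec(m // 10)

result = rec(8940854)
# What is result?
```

Count of digits of 8940854: 7

Answer: 7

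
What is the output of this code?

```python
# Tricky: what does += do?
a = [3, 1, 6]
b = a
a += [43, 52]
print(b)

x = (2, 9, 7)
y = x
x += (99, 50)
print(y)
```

Key concept: += behavior differs for mutable vs immutable.
Step by step:
`a = [3, 1, 6]` → a = [3, 1, 6]
`b = a` → b = [3, 1, 6] (same object as a)
`a += [43, 52]` → a = [3, 1, 6, 43, 52] (same object as b); b = [3, 1, 6, 43, 52] (same object as a)
`print(b)` → prints [3, 1, 6, 43, 52]
`x = (2, 9, 7)` → x = (2, 9, 7)
`y = x` → y = (2, 9, 7)
`x += (99, 50)` → x = (2, 9, 7, 99, 50)
`print(y)` → prints (2, 9, 7)

Answer:
[3, 1, 6, 43, 52]
(2, 9, 7)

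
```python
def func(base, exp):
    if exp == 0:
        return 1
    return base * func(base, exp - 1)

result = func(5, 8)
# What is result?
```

func(5, 8) = 5 * 5 * 5 * 5 * 5 * 5 * 5 * 5 = 390625

Answer: 390625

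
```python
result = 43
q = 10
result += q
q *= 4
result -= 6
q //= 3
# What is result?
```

Trace:
`result = 43` → result = 43
`q = 10` → q = 10
`result += q` → result = 53
`q *= 4` → q = 40
`result -= 6` → result = 47
`q //= 3` → q = 13
So result = 47

Answer: 47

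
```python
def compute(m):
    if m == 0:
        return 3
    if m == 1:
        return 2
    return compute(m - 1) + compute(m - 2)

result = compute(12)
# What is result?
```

Build up from base cases: compute(0)=3, compute(1)=2, compute(2)=5, compute(3)=7, compute(4)=12, compute(5)=19, compute(6)=31, ..., compute(12)=555

Answer: 555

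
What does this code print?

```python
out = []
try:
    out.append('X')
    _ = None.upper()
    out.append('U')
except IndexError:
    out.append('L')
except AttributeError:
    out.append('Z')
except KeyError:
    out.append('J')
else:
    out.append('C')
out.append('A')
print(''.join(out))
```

Execution trace: 'X' (try body) → 'Z' (except AttributeError) → 'A' (after the try/except). Output: XZA

Answer: XZA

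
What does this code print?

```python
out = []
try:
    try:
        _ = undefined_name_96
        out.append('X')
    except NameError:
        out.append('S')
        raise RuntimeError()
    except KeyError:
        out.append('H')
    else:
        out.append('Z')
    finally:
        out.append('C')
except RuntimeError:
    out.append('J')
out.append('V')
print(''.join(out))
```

Execution trace: 'S' (inner except NameError) → 'C' (inner finally) → 'J' (outer except RuntimeError) → 'V' (after the try/except). Output: SCJV

Answer: SCJV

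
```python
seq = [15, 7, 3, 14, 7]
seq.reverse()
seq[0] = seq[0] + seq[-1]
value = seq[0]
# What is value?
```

Trace:
`seq = [15, 7, 3, 14, 7]` → seq = [15, 7, 3, 14, 7]
`seq.reverse()` → seq = [7, 14, 3, 7, 15]
`seq[0] = seq[0] + seq[-1]` → seq = [22, 14, 3, 7, 15]
`value = seq[0]` → value = 22
So value = 22

Answer: 22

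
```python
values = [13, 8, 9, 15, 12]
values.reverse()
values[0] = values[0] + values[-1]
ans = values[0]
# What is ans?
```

Trace:
`values = [13, 8, 9, 15, 12]` → values = [13, 8, 9, 15, 12]
`values.reverse()` → values = [12, 15, 9, 8, 13]
`values[0] = values[0] + values[-1]` → values = [25, 15, 9, 8, 13]
`ans = values[0]` → ans = 25
So ans = 25

Answer: 25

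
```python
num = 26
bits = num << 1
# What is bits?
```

Trace:
`num = 26` → num = 26
`bits = num << 1` → bits = 52
So bits = 52

Answer: 52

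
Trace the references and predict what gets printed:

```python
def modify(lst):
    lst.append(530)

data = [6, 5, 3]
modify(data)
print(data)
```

Key concept: function modifies passed list.
Step by step:
`data = [6, 5, 3]` → data = [6, 5, 3]
`modify(data)` → data = [6, 5, 3, 530]
`print(data)` → prints [6, 5, 3, 530]

Answer: [6, 5, 3, 530]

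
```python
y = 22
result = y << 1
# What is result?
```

Trace:
`y = 22` → y = 22
`result = y << 1` → result = 44
So result = 44

Answer: 44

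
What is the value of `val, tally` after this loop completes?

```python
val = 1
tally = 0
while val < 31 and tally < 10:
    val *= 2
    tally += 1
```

Double until >= 31 or 10 iterations
`val, tally` takes the values: (1, 0) → (2, 0) → (2, 1) → (4, 1) → (4, 2) → (8, 2) → (8, 3) → (16, 3) → (16, 4) → (32, 4) → (32, 5)

Answer: 32, 5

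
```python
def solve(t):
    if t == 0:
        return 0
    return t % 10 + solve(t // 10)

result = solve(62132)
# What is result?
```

Sum of digits of 62132: 2 + 3 + 1 + 2 + 6 = 14

Answer: 14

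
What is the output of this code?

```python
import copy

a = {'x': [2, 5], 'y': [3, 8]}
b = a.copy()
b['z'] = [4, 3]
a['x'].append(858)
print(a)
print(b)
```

Key concept: shallow copy of dict with mutable values.
Step by step:
`a = {'x': [2, 5], 'y': [3, 8]}` → a = {'x': [2, 5], 'y': [3, 8]}
`b = a.copy()` → b = {'x': [2, 5], 'y': [3, 8]}
`b['z'] = [4, 3]` → b = {'x': [2, 5], 'y': [3, 8], 'z': [4, 3]}
`a['x'].append(858)` → a = {'x': [2, 5, 858], 'y': [3, 8]}; b = {'x': [2, 5, 858], 'y': [3, 8], 'z': [4, 3]}
`print(a)` → prints {'x': [2, 5, 858], 'y': [3, 8]}
`print(b)` → prints {'x': [2, 5, 858], 'y': [3, 8], 'z': [4, 3]}

Answer:
{'x': [2, 5, 858], 'y': [3, 8]}
{'x': [2, 5, 858], 'y': [3, 8], 'z': [4, 3]}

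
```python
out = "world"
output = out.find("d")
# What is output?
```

Trace:
`out = "world"` → out = 'world'
`output = out.find("d")` → output = 4
So output = 4

Answer: 4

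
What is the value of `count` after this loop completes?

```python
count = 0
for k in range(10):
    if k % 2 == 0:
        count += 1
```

Count numbers divisible by 2 in range(10)
`count` takes the values: 0 → 1 → 2 → 3 → 4 → 5

Answer: 5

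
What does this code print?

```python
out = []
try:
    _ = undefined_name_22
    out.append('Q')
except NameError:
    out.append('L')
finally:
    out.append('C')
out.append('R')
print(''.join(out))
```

Execution trace: 'L' (except NameError) → 'C' (finally) → 'R' (after the try/except). Output: LCR

Answer: LCR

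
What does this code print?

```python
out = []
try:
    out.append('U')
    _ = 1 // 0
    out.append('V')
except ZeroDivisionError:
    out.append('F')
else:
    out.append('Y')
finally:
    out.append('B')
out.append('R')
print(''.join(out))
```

Execution trace: 'U' (try body) → 'F' (except ZeroDivisionError) → 'B' (finally) → 'R' (after the try/except). Output: UFBR

Answer: UFBR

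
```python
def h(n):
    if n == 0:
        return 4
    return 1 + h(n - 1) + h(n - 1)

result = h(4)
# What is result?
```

h(n) = 1 + 2·h(n-1), h(0)=4. Closed form: (4+1)·2^4 - 1 = 79.

Answer: 79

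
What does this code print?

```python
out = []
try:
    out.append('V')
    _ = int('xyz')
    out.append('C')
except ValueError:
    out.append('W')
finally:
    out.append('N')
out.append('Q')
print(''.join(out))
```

Execution trace: 'V' (try body) → 'W' (except ValueError) → 'N' (finally) → 'Q' (after the try/except). Output: VWNQ

Answer: VWNQ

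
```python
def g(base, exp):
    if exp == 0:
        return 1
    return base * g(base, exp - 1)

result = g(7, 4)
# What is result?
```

g(7, 4) = 7 * 7 * 7 * 7 = 2401

Answer: 2401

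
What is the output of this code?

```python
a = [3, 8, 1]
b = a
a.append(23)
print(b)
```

Key concept: basic list aliasing.
Step by step:
`a = [3, 8, 1]` → a = [3, 8, 1]
`b = a` → b = [3, 8, 1] (same object as a)
`a.append(23)` → a = [3, 8, 1, 23] (same object as b); b = [3, 8, 1, 23] (same object as a)
`print(b)` → prints [3, 8, 1, 23]

Answer: [3, 8, 1, 23]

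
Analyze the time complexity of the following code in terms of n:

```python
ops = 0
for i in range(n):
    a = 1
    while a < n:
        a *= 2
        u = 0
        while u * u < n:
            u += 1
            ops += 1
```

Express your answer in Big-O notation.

Each loop level contributes: n × log n × √n. Multiplying the contributions gives O(n√n log n).

Answer: O(n√n log n)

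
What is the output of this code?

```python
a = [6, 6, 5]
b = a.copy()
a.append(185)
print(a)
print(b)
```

Key concept: list.copy() creates independent copy.
Step by step:
`a = [6, 6, 5]` → a = [6, 6, 5]
`b = a.copy()` → b = [6, 6, 5]
`a.append(185)` → a = [6, 6, 5, 185]
`print(a)` → prints [6, 6, 5, 185]
`print(b)` → prints [6, 6, 5]

Answer:
[6, 6, 5, 185]
[6, 6, 5]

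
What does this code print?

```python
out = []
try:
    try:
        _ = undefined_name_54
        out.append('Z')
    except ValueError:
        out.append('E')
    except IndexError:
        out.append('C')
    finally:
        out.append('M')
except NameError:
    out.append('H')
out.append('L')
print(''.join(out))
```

Execution trace: 'M' (finally) → 'H' (outer except NameError) → 'L' (after the try/except). Output: MHL

Answer: MHL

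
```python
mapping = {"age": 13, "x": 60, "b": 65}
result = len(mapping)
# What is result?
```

Trace:
`mapping = {"age": 13, "x": 60, "b": 65}` → mapping = {'age': 13, 'x': 60, 'b': 65}
`result = len(mapping)` → result = 3
So result = 3

Answer: 3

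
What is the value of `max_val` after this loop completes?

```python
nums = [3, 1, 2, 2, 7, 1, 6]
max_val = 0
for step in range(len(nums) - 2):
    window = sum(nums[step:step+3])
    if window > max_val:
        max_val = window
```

Max sum of 3-element window in [3, 1, 2, 2, 7, 1, 6]
`max_val` takes the values: 0 → 6 → 11 → 14

Answer: 14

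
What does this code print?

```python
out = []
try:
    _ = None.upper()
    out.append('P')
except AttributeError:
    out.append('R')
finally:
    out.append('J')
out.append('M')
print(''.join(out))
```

Execution trace: 'R' (except AttributeError) → 'J' (finally) → 'M' (after the try/except). Output: RJM

Answer: RJM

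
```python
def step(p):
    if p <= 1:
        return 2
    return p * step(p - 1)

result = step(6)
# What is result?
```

step(6) = 6 * 5 * 4 * 3 * 2 * 2 = 1440

Answer: 1440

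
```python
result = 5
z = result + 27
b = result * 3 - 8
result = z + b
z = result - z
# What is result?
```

Trace:
`result = 5` → result = 5
`z = result + 27` → z = 32
`b = result * 3 - 8` → b = 7
`result = z + b` → result = 39
`z = result - z` → z = 7
So result = 39

Answer: 39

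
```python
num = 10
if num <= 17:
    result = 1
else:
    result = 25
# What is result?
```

Trace:
`num = 10` → num = 10
`if num <= 17: ...` → num <= 17 is True → result = 1
So result = 1

Answer: 1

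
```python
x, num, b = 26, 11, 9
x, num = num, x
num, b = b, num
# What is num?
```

Trace:
`x, num, b = 26, 11, 9` → x = 26; num = 11; b = 9
`x, num = num, x` → x = 11; num = 26
`num, b = b, num` → num = 9; b = 26
So num = 9

Answer: 9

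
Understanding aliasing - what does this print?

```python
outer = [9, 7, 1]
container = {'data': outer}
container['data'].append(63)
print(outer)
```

Key concept: dict holds reference to list.
Step by step:
`outer = [9, 7, 1]` → outer = [9, 7, 1]
`container = {'data': outer}` → container = {'data': [9, 7, 1]}
`container['data'].append(63)` → outer = [9, 7, 1, 63]; container = {'data': [9, 7, 1, 63]}
`print(outer)` → prints [9, 7, 1, 63]

Answer: [9, 7, 1, 63]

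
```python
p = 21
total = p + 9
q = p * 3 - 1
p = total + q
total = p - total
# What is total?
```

Trace:
`p = 21` → p = 21
`total = p + 9` → total = 30
`q = p * 3 - 1` → q = 62
`p = total + q` → p = 92
`total = p - total` → total = 62
So total = 62

Answer: 62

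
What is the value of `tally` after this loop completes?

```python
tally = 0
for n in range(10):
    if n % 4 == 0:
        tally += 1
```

Count numbers divisible by 4 in range(10)
`tally` takes the values: 0 → 1 → 2 → 3

Answer: 3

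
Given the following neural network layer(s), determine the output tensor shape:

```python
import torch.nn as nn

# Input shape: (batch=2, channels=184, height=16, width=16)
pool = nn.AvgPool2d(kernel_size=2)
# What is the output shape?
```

Input: (2, 184, 16, 16) -> Output: (2, 184, 8, 8)

Answer: (2, 184, 8, 8)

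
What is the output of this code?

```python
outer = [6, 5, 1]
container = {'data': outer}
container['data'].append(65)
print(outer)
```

Key concept: dict holds reference to list.
Step by step:
`outer = [6, 5, 1]` → outer = [6, 5, 1]
`container = {'data': outer}` → container = {'data': [6, 5, 1]}
`container['data'].append(65)` → outer = [6, 5, 1, 65]; container = {'data': [6, 5, 1, 65]}
`print(outer)` → prints [6, 5, 1, 65]

Answer: [6, 5, 1, 65]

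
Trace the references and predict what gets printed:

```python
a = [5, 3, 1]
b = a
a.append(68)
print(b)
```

Key concept: basic list aliasing.
Step by step:
`a = [5, 3, 1]` → a = [5, 3, 1]
`b = a` → b = [5, 3, 1] (same object as a)
`a.append(68)` → a = [5, 3, 1, 68] (same object as b); b = [5, 3, 1, 68] (same object as a)
`print(b)` → prints [5, 3, 1, 68]

Answer: [5, 3, 1, 68]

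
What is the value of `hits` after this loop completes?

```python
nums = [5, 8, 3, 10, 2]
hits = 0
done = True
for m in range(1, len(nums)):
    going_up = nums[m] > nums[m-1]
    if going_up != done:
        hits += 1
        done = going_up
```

Count direction changes in [5, 8, 3, 10, 2]
`hits` takes the values: 0 → 1 → 2 → 3

Answer: 3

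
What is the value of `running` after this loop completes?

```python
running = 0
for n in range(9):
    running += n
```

Sum of 0 to 8 = 36
`running` takes the values: 0 → 1 → 3 → 6 → 10 → 15 → 21 → 28 → 36

Answer: 36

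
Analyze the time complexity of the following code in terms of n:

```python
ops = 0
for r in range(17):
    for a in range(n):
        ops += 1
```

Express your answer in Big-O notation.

Each loop level contributes: 1 × n. Multiplying the contributions gives O(n).

Answer: O(n)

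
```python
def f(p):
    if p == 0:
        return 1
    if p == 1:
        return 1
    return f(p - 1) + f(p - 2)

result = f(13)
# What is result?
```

Build up from base cases: f(0)=1, f(1)=1, f(2)=2, f(3)=3, f(4)=5, f(5)=8, f(6)=13, ..., f(13)=377

Answer: 377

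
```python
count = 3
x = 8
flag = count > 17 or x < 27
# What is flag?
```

Trace:
`count = 3` → count = 3
`x = 8` → x = 8
`flag = count > 17 or x < 27` → flag = True
So flag = True

Answer: True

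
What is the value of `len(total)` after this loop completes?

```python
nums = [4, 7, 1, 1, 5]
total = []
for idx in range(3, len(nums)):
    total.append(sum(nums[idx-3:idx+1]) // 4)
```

Number of 4-element averages
`total` takes the values: [] → [3] → [3, 3]
So `len(total)` = 2

Answer: 2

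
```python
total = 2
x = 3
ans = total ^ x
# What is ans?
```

Trace:
`total = 2` → total = 2
`x = 3` → x = 3
`ans = total ^ x` → ans = 1
So ans = 1

Answer: 1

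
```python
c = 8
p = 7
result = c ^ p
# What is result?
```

Trace:
`c = 8` → c = 8
`p = 7` → p = 7
`result = c ^ p` → result = 15
So result = 15

Answer: 15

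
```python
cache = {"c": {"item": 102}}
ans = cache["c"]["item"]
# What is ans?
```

Trace:
`cache = {"c": {"item": 102}}` → cache = {'c': {'item': 102}}
`ans = cache["c"]["item"]` → ans = 102
So ans = 102

Answer: 102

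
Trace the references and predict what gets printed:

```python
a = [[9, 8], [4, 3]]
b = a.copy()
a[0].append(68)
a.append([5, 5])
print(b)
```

Key concept: shallow copy with nested lists.
Step by step:
`a = [[9, 8], [4, 3]]` → a = [[9, 8], [4, 3]]
`b = a.copy()` → b = [[9, 8], [4, 3]]
`a[0].append(68)` → a = [[9, 8, 68], [4, 3]]; b = [[9, 8, 68], [4, 3]]
`a.append([5, 5])` → a = [[9, 8, 68], [4, 3], [5, 5]]
`print(b)` → prints [[9, 8, 68], [4, 3]]

Answer: [[9, 8, 68], [4, 3]]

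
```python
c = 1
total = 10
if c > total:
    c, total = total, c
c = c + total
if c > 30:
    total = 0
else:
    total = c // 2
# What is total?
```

Trace:
`c = 1` → c = 1
`total = 10` → total = 10
`if c > total: ...` → c > total is False → no variable changes
`c = c + total` → c = 11
`if c > 30: ...` → c > 30 is False, take else branch → total = 5
So total = 5

Answer: 5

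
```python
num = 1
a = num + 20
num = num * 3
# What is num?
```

Trace:
`num = 1` → num = 1
`a = num + 20` → a = 21
`num = num * 3` → num = 3
So num = 3

Answer: 3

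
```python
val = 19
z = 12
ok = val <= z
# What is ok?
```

Trace:
`val = 19` → val = 19
`z = 12` → z = 12
`ok = val <= z` → ok = False
So ok = False

Answer: False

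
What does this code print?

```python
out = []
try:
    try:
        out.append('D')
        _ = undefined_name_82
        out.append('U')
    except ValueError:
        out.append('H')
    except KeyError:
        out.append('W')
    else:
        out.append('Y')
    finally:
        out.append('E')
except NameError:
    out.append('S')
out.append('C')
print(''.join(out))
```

Execution trace: 'D' (try body) → 'E' (finally) → 'S' (outer except NameError) → 'C' (after the try/except). Output: DESC

Answer: DESC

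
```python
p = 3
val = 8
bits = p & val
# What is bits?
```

Trace:
`p = 3` → p = 3
`val = 8` → val = 8
`bits = p & val` → bits = 0
So bits = 0

Answer: 0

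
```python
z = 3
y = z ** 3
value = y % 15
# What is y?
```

Trace:
`z = 3` → z = 3
`y = z ** 3` → y = 27
`value = y % 15` → value = 12
So y = 27

Answer: 27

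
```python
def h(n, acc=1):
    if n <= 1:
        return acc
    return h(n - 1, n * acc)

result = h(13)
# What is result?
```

Accumulator trace (n, acc): (13, 1) -> (12, 13) -> (11, 156) -> (10, 1716) -> (9, 17160) -> (8, 154440) -> (7, 1235520) -> (6, 8648640) -> (5, 51891840) -> (4, 259459200) -> (3, 1037836800) -> (2, 3113510400) -> (1, 6227020800) -> return 6227020800

Answer: 6227020800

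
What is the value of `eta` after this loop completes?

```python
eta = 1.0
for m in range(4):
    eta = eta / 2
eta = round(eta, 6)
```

Halving LR 4 times: 1 / 2^4
`eta` takes the values: 1.0 → 0.5 → 0.25 → 0.125 → 0.0625

Answer: 0.0625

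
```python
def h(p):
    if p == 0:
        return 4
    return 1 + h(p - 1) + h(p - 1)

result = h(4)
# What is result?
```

h(p) = 1 + 2·h(p-1), h(0)=4. Closed form: (4+1)·2^4 - 1 = 79.

Answer: 79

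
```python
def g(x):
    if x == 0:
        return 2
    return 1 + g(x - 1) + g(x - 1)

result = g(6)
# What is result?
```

g(x) = 1 + 2·g(x-1), g(0)=2. Closed form: (2+1)·2^6 - 1 = 191.

Answer: 191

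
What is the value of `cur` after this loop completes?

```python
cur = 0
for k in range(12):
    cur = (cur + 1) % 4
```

Increment mod 4, 12 times = 0
`cur` takes the values: 0 → 1 → 2 → 3 → 0 → 1 → 2 → 3 → 0 → 1 → 2 → 3 → 0

Answer: 0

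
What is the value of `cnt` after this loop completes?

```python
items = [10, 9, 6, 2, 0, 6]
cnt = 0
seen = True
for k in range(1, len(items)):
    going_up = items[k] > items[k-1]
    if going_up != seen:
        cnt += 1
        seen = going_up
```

Count direction changes in [10, 9, 6, 2, 0, 6]
`cnt` takes the values: 0 → 1 → 2

Answer: 2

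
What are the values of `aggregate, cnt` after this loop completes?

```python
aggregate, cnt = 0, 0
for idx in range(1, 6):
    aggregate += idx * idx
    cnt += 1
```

Sum of squares and count
`aggregate, cnt` takes the values: (0, 0) → (1, 0) → (1, 1) → (5, 1) → (5, 2) → (14, 2) → (14, 3) → (30, 3) → (30, 4) → (55, 4) → (55, 5)

Answer: 55, 5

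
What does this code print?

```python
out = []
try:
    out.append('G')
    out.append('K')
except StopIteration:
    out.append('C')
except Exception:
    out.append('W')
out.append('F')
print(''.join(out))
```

Execution trace: 'G' (try body) → 'K' (try body, no exception) → 'F' (after the try/except). Output: GKF

Answer: GKF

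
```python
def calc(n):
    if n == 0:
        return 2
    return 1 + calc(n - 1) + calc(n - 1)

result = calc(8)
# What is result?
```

calc(n) = 1 + 2·calc(n-1), calc(0)=2. Closed form: (2+1)·2^8 - 1 = 767.

Answer: 767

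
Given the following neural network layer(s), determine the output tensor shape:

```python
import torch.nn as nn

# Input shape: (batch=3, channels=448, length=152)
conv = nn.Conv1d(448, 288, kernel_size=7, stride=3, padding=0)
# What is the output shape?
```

Input: (3, 448, 152) -> Output: (3, 288, 49)

Answer: (3, 288, 49)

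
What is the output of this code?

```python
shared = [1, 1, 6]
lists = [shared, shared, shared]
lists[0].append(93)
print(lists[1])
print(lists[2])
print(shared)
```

Key concept: list of same reference.
Step by step:
`shared = [1, 1, 6]` → shared = [1, 1, 6]
`lists = [shared, shared, shared]` → lists = [[1, 1, 6], [1, 1, 6], [1, 1, 6]]
`lists[0].append(93)` → shared = [1, 1, 6, 93]; lists = [[1, 1, 6, 93], [1, 1, 6, 93], [1, 1, 6, 93]]
`print(lists[1])` → prints [1, 1, 6, 93]
`print(lists[2])` → prints [1, 1, 6, 93]
`print(shared)` → prints [1, 1, 6, 93]

Answer:
[1, 1, 6, 93]
[1, 1, 6, 93]
[1, 1, 6, 93]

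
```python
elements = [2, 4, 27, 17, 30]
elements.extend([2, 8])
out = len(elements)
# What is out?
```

Trace:
`elements = [2, 4, 27, 17, 30]` → elements = [2, 4, 27, 17, 30]
`elements.extend([2, 8])` → elements = [2, 4, 27, 17, 30, 2, 8]
`out = len(elements)` → out = 7
So out = 7

Answer: 7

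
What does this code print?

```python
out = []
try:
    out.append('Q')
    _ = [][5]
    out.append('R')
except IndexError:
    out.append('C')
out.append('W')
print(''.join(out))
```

Execution trace: 'Q' (try body) → 'C' (except IndexError) → 'W' (after the try/except). Output: QCW

Answer: QCW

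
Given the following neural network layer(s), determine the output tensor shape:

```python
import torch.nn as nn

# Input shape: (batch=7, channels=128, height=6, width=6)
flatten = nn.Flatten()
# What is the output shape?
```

Input: (7, 128, 6, 6) -> Output: (7, 4608)

Answer: (7, 4608)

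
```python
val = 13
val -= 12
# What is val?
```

Trace:
`val = 13` → val = 13
`val -= 12` → val = 1
So val = 1

Answer: 1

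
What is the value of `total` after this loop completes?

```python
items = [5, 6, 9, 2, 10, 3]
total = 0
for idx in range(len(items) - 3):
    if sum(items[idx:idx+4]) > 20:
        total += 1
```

Count windows with sum > 20
`total` takes the values: 0 → 1 → 2 → 3

Answer: 3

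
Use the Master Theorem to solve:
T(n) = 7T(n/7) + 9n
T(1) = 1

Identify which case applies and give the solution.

a=7, b=7, f(n)=9n. log_7(7) = 1. Since c=1 = 1, Case 2 applies: T(n) = Θ(n^log_b(a) · log n) = O(n log n).

Answer: O(n log n) - Case 2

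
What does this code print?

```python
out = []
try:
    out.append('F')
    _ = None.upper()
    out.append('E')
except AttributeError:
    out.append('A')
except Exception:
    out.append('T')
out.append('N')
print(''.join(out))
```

Execution trace: 'F' (try body) → 'A' (except AttributeError) → 'N' (after the try/except). Output: FAN

Answer: FAN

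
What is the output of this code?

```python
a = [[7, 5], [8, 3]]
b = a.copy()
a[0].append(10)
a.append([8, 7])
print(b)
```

Key concept: shallow copy with nested lists.
Step by step:
`a = [[7, 5], [8, 3]]` → a = [[7, 5], [8, 3]]
`b = a.copy()` → b = [[7, 5], [8, 3]]
`a[0].append(10)` → a = [[7, 5, 10], [8, 3]]; b = [[7, 5, 10], [8, 3]]
`a.append([8, 7])` → a = [[7, 5, 10], [8, 3], [8, 7]]
`print(b)` → prints [[7, 5, 10], [8, 3]]

Answer: [[7, 5, 10], [8, 3]]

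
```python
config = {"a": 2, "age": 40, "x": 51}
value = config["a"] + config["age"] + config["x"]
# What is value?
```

Trace:
`config = {"a": 2, "age": 40, "x": 51}` → config = {'a': 2, 'age': 40, 'x': 51}
`value = config["a"] + config["age"] + config["x"]` → value = 93
So value = 93

Answer: 93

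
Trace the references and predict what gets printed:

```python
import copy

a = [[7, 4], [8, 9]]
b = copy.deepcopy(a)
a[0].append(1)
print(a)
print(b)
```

Key concept: deep copy is fully independent.
Step by step:
`a = [[7, 4], [8, 9]]` → a = [[7, 4], [8, 9]]
`b = copy.deepcopy(a)` → b = [[7, 4], [8, 9]]
`a[0].append(1)` → a = [[7, 4, 1], [8, 9]]
`print(a)` → prints [[7, 4, 1], [8, 9]]
`print(b)` → prints [[7, 4], [8, 9]]

Answer:
[[7, 4, 1], [8, 9]]
[[7, 4], [8, 9]]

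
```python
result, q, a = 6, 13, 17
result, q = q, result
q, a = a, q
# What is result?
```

Trace:
`result, q, a = 6, 13, 17` → result = 6; q = 13; a = 17
`result, q = q, result` → result = 13; q = 6
`q, a = a, q` → q = 17; a = 6
So result = 13

Answer: 13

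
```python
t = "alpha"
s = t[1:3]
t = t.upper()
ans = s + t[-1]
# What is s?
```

Trace:
`t = "alpha"` → t = 'alpha'
`s = t[1:3]` → s = 'lp'
`t = t.upper()` → t = 'ALPHA'
`ans = s + t[-1]` → ans = 'lpA'
So s = 'lp'

Answer: 'lp'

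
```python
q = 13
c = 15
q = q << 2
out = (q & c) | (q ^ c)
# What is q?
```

Trace:
`q = 13` → q = 13
`c = 15` → c = 15
`q = q << 2` → q = 52
`out = (q & c) | (q ^ c)` → out = 63
So q = 52

Answer: 52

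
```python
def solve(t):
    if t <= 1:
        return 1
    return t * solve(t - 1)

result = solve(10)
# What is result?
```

solve(10) = 10 * 9 * 8 * 7 * 6 * 5 * 4 * 3 * 2 * 1 = 3628800

Answer: 3628800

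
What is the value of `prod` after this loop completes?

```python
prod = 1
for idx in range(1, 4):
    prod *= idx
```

3! = 6
`prod` takes the values: 1 → 2 → 6

Answer: 6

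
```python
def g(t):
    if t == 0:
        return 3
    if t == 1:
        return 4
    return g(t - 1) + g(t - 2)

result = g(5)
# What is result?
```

Build up from base cases: g(0)=3, g(1)=4, g(2)=7, g(3)=11, g(4)=18, g(5)=29

Answer: 29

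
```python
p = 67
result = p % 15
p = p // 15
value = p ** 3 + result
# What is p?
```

Trace:
`p = 67` → p = 67
`result = p % 15` → result = 7
`p = p // 15` → p = 4
`value = p ** 3 + result` → value = 71
So p = 4

Answer: 4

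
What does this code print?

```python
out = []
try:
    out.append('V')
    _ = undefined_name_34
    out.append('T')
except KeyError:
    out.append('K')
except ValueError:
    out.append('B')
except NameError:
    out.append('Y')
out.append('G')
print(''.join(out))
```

Execution trace: 'V' (try body) → 'Y' (except NameError) → 'G' (after the try/except). Output: VYG

Answer: VYG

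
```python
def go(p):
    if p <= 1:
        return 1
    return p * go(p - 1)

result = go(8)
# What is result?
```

go(8) = 8 * 7 * 6 * 5 * 4 * 3 * 2 * 1 = 40320

Answer: 40320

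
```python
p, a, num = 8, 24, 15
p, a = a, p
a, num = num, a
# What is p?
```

Trace:
`p, a, num = 8, 24, 15` → p = 8; a = 24; num = 15
`p, a = a, p` → p = 24; a = 8
`a, num = num, a` → a = 15; num = 8
So p = 24

Answer: 24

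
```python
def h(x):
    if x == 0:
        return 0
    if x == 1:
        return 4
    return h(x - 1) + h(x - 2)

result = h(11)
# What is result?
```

Build up from base cases: h(0)=0, h(1)=4, h(2)=4, h(3)=8, h(4)=12, h(5)=20, h(6)=32, ..., h(11)=356

Answer: 356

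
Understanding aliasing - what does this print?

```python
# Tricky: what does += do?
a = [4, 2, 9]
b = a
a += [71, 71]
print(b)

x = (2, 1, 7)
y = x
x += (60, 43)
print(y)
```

Key concept: += behavior differs for mutable vs immutable.
Step by step:
`a = [4, 2, 9]` → a = [4, 2, 9]
`b = a` → b = [4, 2, 9] (same object as a)
`a += [71, 71]` → a = [4, 2, 9, 71, 71] (same object as b); b = [4, 2, 9, 71, 71] (same object as a)
`print(b)` → prints [4, 2, 9, 71, 71]
`x = (2, 1, 7)` → x = (2, 1, 7)
`y = x` → y = (2, 1, 7)
`x += (60, 43)` → x = (2, 1, 7, 60, 43)
`print(y)` → prints (2, 1, 7)

Answer:
[4, 2, 9, 71, 71]
(2, 1, 7)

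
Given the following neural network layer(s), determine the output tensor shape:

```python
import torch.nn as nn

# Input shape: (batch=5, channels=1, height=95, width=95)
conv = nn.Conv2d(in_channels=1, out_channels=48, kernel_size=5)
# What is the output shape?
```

Input: (5, 1, 95, 95) -> Output: (5, 48, 91, 91)

Answer: (5, 48, 91, 91)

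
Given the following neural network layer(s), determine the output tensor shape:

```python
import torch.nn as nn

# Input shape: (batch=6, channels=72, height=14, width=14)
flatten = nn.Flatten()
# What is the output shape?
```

Input: (6, 72, 14, 14) -> Output: (6, 14112)

Answer: (6, 14112)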